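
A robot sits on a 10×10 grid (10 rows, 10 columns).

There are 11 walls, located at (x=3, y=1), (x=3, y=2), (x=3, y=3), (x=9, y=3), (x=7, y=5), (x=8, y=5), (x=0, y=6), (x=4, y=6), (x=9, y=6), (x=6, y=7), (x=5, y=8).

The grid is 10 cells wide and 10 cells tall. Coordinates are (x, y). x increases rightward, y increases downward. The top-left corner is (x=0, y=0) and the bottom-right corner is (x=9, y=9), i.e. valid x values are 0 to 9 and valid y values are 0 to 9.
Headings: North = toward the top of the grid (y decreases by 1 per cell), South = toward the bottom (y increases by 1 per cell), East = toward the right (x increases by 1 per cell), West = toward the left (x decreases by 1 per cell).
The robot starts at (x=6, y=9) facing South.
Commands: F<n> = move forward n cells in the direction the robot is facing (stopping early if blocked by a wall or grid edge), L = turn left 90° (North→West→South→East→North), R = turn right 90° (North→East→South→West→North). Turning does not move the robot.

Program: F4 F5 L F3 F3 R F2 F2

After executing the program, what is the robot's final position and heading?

Answer: Final position: (x=9, y=9), facing South

Derivation:
Start: (x=6, y=9), facing South
  F4: move forward 0/4 (blocked), now at (x=6, y=9)
  F5: move forward 0/5 (blocked), now at (x=6, y=9)
  L: turn left, now facing East
  F3: move forward 3, now at (x=9, y=9)
  F3: move forward 0/3 (blocked), now at (x=9, y=9)
  R: turn right, now facing South
  F2: move forward 0/2 (blocked), now at (x=9, y=9)
  F2: move forward 0/2 (blocked), now at (x=9, y=9)
Final: (x=9, y=9), facing South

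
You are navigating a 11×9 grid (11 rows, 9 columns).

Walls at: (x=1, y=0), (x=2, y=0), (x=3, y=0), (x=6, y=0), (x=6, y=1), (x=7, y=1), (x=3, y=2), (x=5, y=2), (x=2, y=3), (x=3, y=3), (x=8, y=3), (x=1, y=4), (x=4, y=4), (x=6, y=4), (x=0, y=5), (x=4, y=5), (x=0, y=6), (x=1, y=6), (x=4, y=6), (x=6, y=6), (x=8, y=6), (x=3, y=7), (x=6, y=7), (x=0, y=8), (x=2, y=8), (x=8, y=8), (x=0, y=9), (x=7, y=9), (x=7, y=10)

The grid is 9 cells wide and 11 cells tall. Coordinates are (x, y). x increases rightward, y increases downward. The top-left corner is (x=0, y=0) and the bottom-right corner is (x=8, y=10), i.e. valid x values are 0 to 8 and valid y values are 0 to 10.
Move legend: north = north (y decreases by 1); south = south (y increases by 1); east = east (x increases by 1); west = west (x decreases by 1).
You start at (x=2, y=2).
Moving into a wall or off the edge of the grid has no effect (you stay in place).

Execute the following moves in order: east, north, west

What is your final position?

Answer: Final position: (x=1, y=1)

Derivation:
Start: (x=2, y=2)
  east (east): blocked, stay at (x=2, y=2)
  north (north): (x=2, y=2) -> (x=2, y=1)
  west (west): (x=2, y=1) -> (x=1, y=1)
Final: (x=1, y=1)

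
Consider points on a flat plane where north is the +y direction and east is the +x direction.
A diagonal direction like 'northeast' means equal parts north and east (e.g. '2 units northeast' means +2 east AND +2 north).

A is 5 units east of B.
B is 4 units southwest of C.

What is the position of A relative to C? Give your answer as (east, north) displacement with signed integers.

Answer: A is at (east=1, north=-4) relative to C.

Derivation:
Place C at the origin (east=0, north=0).
  B is 4 units southwest of C: delta (east=-4, north=-4); B at (east=-4, north=-4).
  A is 5 units east of B: delta (east=+5, north=+0); A at (east=1, north=-4).
Therefore A relative to C: (east=1, north=-4).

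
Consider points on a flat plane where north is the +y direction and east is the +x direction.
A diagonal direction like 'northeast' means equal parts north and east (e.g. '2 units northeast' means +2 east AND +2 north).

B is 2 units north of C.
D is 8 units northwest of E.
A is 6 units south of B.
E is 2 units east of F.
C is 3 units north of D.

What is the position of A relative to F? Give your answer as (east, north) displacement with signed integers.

Answer: A is at (east=-6, north=7) relative to F.

Derivation:
Place F at the origin (east=0, north=0).
  E is 2 units east of F: delta (east=+2, north=+0); E at (east=2, north=0).
  D is 8 units northwest of E: delta (east=-8, north=+8); D at (east=-6, north=8).
  C is 3 units north of D: delta (east=+0, north=+3); C at (east=-6, north=11).
  B is 2 units north of C: delta (east=+0, north=+2); B at (east=-6, north=13).
  A is 6 units south of B: delta (east=+0, north=-6); A at (east=-6, north=7).
Therefore A relative to F: (east=-6, north=7).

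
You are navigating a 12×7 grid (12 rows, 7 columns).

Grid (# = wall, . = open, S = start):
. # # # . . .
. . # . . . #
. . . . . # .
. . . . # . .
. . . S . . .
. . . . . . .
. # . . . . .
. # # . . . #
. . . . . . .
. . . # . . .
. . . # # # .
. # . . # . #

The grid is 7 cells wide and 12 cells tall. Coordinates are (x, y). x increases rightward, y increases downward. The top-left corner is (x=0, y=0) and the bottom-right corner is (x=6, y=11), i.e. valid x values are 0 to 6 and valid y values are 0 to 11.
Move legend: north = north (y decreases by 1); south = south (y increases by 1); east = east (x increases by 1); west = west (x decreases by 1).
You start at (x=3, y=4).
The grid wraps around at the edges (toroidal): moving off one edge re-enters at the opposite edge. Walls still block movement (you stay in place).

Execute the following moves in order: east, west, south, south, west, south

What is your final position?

Start: (x=3, y=4)
  east (east): (x=3, y=4) -> (x=4, y=4)
  west (west): (x=4, y=4) -> (x=3, y=4)
  south (south): (x=3, y=4) -> (x=3, y=5)
  south (south): (x=3, y=5) -> (x=3, y=6)
  west (west): (x=3, y=6) -> (x=2, y=6)
  south (south): blocked, stay at (x=2, y=6)
Final: (x=2, y=6)

Answer: Final position: (x=2, y=6)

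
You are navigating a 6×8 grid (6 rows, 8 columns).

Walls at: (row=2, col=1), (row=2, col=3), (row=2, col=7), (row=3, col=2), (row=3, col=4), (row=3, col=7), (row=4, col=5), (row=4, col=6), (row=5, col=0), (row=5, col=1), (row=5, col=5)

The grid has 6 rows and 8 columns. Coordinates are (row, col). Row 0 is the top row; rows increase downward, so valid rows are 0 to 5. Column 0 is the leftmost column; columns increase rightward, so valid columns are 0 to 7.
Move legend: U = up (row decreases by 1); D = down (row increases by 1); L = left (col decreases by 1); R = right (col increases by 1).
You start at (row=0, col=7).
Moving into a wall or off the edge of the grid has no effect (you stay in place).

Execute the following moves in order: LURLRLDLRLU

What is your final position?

Answer: Final position: (row=0, col=5)

Derivation:
Start: (row=0, col=7)
  L (left): (row=0, col=7) -> (row=0, col=6)
  U (up): blocked, stay at (row=0, col=6)
  R (right): (row=0, col=6) -> (row=0, col=7)
  L (left): (row=0, col=7) -> (row=0, col=6)
  R (right): (row=0, col=6) -> (row=0, col=7)
  L (left): (row=0, col=7) -> (row=0, col=6)
  D (down): (row=0, col=6) -> (row=1, col=6)
  L (left): (row=1, col=6) -> (row=1, col=5)
  R (right): (row=1, col=5) -> (row=1, col=6)
  L (left): (row=1, col=6) -> (row=1, col=5)
  U (up): (row=1, col=5) -> (row=0, col=5)
Final: (row=0, col=5)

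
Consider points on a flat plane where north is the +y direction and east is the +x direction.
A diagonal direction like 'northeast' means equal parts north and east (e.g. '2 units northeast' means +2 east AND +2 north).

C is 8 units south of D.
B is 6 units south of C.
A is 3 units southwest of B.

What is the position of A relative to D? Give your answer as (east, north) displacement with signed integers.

Place D at the origin (east=0, north=0).
  C is 8 units south of D: delta (east=+0, north=-8); C at (east=0, north=-8).
  B is 6 units south of C: delta (east=+0, north=-6); B at (east=0, north=-14).
  A is 3 units southwest of B: delta (east=-3, north=-3); A at (east=-3, north=-17).
Therefore A relative to D: (east=-3, north=-17).

Answer: A is at (east=-3, north=-17) relative to D.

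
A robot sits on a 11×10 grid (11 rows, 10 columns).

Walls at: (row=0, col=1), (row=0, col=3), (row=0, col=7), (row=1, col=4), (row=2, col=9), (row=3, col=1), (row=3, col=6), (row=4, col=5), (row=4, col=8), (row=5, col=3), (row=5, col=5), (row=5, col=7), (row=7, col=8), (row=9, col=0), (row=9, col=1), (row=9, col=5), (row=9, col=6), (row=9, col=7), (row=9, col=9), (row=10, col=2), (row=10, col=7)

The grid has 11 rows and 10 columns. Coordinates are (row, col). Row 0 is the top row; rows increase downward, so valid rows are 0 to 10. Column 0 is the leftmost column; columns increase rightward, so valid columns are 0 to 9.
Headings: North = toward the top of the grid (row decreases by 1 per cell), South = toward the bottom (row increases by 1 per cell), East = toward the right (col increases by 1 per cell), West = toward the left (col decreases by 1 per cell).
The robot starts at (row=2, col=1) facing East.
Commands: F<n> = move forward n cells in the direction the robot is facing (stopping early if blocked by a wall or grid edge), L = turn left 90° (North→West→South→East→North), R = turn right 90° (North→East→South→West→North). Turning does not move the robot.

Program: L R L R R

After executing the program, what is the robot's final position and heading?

Start: (row=2, col=1), facing East
  L: turn left, now facing North
  R: turn right, now facing East
  L: turn left, now facing North
  R: turn right, now facing East
  R: turn right, now facing South
Final: (row=2, col=1), facing South

Answer: Final position: (row=2, col=1), facing South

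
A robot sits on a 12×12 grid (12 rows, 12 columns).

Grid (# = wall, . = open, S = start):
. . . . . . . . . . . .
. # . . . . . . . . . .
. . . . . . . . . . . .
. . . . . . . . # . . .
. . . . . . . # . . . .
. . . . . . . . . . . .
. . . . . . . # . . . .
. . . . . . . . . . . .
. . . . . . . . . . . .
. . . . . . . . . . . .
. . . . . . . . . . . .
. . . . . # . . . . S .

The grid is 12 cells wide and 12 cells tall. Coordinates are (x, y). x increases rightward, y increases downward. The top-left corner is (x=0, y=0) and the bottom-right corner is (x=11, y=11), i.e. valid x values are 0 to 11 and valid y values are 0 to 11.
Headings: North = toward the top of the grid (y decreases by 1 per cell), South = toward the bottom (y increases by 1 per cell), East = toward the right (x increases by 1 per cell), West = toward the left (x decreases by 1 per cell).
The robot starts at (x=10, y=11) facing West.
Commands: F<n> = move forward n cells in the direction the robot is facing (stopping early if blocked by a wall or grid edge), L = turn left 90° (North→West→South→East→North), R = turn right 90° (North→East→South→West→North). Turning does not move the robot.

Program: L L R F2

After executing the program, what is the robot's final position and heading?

Start: (x=10, y=11), facing West
  L: turn left, now facing South
  L: turn left, now facing East
  R: turn right, now facing South
  F2: move forward 0/2 (blocked), now at (x=10, y=11)
Final: (x=10, y=11), facing South

Answer: Final position: (x=10, y=11), facing South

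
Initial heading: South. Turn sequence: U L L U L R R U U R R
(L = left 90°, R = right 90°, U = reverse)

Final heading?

Start: South
  U (U-turn (180°)) -> North
  L (left (90° counter-clockwise)) -> West
  L (left (90° counter-clockwise)) -> South
  U (U-turn (180°)) -> North
  L (left (90° counter-clockwise)) -> West
  R (right (90° clockwise)) -> North
  R (right (90° clockwise)) -> East
  U (U-turn (180°)) -> West
  U (U-turn (180°)) -> East
  R (right (90° clockwise)) -> South
  R (right (90° clockwise)) -> West
Final: West

Answer: Final heading: West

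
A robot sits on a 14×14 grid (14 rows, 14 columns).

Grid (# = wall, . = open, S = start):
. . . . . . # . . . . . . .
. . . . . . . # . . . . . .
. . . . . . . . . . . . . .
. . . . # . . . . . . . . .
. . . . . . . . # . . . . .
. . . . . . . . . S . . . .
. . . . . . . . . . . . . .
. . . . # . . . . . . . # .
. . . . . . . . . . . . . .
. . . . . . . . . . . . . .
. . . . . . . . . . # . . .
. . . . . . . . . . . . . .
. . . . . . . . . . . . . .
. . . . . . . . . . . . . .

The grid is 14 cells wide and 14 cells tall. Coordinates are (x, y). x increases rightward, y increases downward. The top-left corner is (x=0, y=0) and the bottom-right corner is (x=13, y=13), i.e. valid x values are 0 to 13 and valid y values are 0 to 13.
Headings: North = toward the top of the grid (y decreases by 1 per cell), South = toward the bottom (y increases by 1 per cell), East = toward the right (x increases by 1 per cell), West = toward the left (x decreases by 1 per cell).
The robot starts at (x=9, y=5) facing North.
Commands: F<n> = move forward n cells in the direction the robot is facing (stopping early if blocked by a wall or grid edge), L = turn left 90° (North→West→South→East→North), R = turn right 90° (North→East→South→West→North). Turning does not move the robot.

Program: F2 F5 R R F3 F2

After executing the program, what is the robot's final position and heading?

Start: (x=9, y=5), facing North
  F2: move forward 2, now at (x=9, y=3)
  F5: move forward 3/5 (blocked), now at (x=9, y=0)
  R: turn right, now facing East
  R: turn right, now facing South
  F3: move forward 3, now at (x=9, y=3)
  F2: move forward 2, now at (x=9, y=5)
Final: (x=9, y=5), facing South

Answer: Final position: (x=9, y=5), facing South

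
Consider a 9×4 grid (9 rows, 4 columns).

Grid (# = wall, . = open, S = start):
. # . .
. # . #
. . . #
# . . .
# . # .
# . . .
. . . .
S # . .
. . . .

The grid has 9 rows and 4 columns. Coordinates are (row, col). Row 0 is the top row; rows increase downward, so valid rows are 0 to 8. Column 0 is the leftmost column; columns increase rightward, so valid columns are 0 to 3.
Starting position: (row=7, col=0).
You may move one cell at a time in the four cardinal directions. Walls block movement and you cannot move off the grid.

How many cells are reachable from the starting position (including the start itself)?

BFS flood-fill from (row=7, col=0):
  Distance 0: (row=7, col=0)
  Distance 1: (row=6, col=0), (row=8, col=0)
  Distance 2: (row=6, col=1), (row=8, col=1)
  Distance 3: (row=5, col=1), (row=6, col=2), (row=8, col=2)
  Distance 4: (row=4, col=1), (row=5, col=2), (row=6, col=3), (row=7, col=2), (row=8, col=3)
  Distance 5: (row=3, col=1), (row=5, col=3), (row=7, col=3)
  Distance 6: (row=2, col=1), (row=3, col=2), (row=4, col=3)
  Distance 7: (row=2, col=0), (row=2, col=2), (row=3, col=3)
  Distance 8: (row=1, col=0), (row=1, col=2)
  Distance 9: (row=0, col=0), (row=0, col=2)
  Distance 10: (row=0, col=3)
Total reachable: 27 (grid has 27 open cells total)

Answer: Reachable cells: 27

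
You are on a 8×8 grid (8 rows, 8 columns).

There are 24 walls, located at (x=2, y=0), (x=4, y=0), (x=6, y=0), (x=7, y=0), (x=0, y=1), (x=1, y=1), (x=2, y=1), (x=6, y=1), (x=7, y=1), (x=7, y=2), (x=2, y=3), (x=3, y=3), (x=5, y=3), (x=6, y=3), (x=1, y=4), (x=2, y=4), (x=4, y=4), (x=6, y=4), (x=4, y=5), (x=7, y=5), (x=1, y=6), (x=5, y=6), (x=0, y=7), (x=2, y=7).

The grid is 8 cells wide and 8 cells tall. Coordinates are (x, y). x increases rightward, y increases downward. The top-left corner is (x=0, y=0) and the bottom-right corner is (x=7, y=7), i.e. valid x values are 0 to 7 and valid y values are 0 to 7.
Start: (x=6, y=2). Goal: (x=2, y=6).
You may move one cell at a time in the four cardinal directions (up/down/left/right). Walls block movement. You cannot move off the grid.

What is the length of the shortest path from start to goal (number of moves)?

BFS from (x=6, y=2) until reaching (x=2, y=6):
  Distance 0: (x=6, y=2)
  Distance 1: (x=5, y=2)
  Distance 2: (x=5, y=1), (x=4, y=2)
  Distance 3: (x=5, y=0), (x=4, y=1), (x=3, y=2), (x=4, y=3)
  Distance 4: (x=3, y=1), (x=2, y=2)
  Distance 5: (x=3, y=0), (x=1, y=2)
  Distance 6: (x=0, y=2), (x=1, y=3)
  Distance 7: (x=0, y=3)
  Distance 8: (x=0, y=4)
  Distance 9: (x=0, y=5)
  Distance 10: (x=1, y=5), (x=0, y=6)
  Distance 11: (x=2, y=5)
  Distance 12: (x=3, y=5), (x=2, y=6)  <- goal reached here
One shortest path (12 moves): (x=6, y=2) -> (x=5, y=2) -> (x=4, y=2) -> (x=3, y=2) -> (x=2, y=2) -> (x=1, y=2) -> (x=0, y=2) -> (x=0, y=3) -> (x=0, y=4) -> (x=0, y=5) -> (x=1, y=5) -> (x=2, y=5) -> (x=2, y=6)

Answer: Shortest path length: 12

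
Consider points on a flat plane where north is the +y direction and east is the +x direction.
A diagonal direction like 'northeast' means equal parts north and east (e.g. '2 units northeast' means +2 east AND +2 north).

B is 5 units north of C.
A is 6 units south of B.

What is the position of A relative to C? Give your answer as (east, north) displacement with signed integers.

Place C at the origin (east=0, north=0).
  B is 5 units north of C: delta (east=+0, north=+5); B at (east=0, north=5).
  A is 6 units south of B: delta (east=+0, north=-6); A at (east=0, north=-1).
Therefore A relative to C: (east=0, north=-1).

Answer: A is at (east=0, north=-1) relative to C.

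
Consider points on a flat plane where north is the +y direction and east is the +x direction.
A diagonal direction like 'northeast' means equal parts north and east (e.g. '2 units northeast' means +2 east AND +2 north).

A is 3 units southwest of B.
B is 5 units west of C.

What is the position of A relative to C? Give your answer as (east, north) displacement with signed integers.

Answer: A is at (east=-8, north=-3) relative to C.

Derivation:
Place C at the origin (east=0, north=0).
  B is 5 units west of C: delta (east=-5, north=+0); B at (east=-5, north=0).
  A is 3 units southwest of B: delta (east=-3, north=-3); A at (east=-8, north=-3).
Therefore A relative to C: (east=-8, north=-3).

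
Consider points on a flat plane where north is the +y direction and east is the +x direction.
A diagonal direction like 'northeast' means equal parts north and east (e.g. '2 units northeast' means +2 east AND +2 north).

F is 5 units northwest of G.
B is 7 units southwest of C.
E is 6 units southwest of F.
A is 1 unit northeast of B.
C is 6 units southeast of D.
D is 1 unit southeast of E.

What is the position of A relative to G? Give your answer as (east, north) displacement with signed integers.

Place G at the origin (east=0, north=0).
  F is 5 units northwest of G: delta (east=-5, north=+5); F at (east=-5, north=5).
  E is 6 units southwest of F: delta (east=-6, north=-6); E at (east=-11, north=-1).
  D is 1 unit southeast of E: delta (east=+1, north=-1); D at (east=-10, north=-2).
  C is 6 units southeast of D: delta (east=+6, north=-6); C at (east=-4, north=-8).
  B is 7 units southwest of C: delta (east=-7, north=-7); B at (east=-11, north=-15).
  A is 1 unit northeast of B: delta (east=+1, north=+1); A at (east=-10, north=-14).
Therefore A relative to G: (east=-10, north=-14).

Answer: A is at (east=-10, north=-14) relative to G.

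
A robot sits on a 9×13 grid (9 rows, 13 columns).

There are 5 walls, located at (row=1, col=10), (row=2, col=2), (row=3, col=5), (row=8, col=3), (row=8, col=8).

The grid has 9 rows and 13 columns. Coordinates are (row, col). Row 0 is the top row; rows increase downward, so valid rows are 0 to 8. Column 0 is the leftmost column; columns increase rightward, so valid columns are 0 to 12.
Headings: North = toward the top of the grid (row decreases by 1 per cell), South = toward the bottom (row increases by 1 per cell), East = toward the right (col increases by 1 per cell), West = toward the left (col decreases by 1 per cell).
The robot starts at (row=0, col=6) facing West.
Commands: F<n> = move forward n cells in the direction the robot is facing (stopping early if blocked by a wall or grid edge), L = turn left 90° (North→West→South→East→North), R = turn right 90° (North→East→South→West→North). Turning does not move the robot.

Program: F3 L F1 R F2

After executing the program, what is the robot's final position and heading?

Start: (row=0, col=6), facing West
  F3: move forward 3, now at (row=0, col=3)
  L: turn left, now facing South
  F1: move forward 1, now at (row=1, col=3)
  R: turn right, now facing West
  F2: move forward 2, now at (row=1, col=1)
Final: (row=1, col=1), facing West

Answer: Final position: (row=1, col=1), facing West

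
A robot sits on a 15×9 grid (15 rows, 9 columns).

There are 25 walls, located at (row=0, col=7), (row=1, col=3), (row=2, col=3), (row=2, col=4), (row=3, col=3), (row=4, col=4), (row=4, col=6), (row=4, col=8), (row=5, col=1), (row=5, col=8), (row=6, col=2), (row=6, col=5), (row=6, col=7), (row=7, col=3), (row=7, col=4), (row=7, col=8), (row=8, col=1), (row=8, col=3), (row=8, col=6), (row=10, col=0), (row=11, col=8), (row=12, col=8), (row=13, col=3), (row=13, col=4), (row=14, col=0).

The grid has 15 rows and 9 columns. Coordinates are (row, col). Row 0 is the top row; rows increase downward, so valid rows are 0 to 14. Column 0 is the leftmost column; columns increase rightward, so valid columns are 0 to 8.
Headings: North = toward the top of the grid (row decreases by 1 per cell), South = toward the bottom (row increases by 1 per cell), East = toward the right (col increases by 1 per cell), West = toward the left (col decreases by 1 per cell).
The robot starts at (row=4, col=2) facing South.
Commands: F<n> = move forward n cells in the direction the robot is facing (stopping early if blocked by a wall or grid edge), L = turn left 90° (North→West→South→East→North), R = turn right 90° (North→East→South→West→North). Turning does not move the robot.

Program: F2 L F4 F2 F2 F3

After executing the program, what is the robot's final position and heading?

Start: (row=4, col=2), facing South
  F2: move forward 1/2 (blocked), now at (row=5, col=2)
  L: turn left, now facing East
  F4: move forward 4, now at (row=5, col=6)
  F2: move forward 1/2 (blocked), now at (row=5, col=7)
  F2: move forward 0/2 (blocked), now at (row=5, col=7)
  F3: move forward 0/3 (blocked), now at (row=5, col=7)
Final: (row=5, col=7), facing East

Answer: Final position: (row=5, col=7), facing East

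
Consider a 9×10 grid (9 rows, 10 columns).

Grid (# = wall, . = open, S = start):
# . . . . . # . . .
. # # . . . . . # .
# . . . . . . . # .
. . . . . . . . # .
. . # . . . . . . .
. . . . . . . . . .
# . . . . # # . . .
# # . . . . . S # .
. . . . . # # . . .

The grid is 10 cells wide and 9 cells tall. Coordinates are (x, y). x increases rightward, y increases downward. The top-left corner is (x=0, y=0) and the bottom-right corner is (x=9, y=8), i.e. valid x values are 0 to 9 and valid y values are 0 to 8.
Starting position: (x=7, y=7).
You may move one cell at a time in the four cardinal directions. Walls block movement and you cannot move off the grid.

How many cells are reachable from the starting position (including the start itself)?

Answer: Reachable cells: 72

Derivation:
BFS flood-fill from (x=7, y=7):
  Distance 0: (x=7, y=7)
  Distance 1: (x=7, y=6), (x=6, y=7), (x=7, y=8)
  Distance 2: (x=7, y=5), (x=8, y=6), (x=5, y=7), (x=8, y=8)
  Distance 3: (x=7, y=4), (x=6, y=5), (x=8, y=5), (x=9, y=6), (x=4, y=7), (x=9, y=8)
  Distance 4: (x=7, y=3), (x=6, y=4), (x=8, y=4), (x=5, y=5), (x=9, y=5), (x=4, y=6), (x=3, y=7), (x=9, y=7), (x=4, y=8)
  Distance 5: (x=7, y=2), (x=6, y=3), (x=5, y=4), (x=9, y=4), (x=4, y=5), (x=3, y=6), (x=2, y=7), (x=3, y=8)
  Distance 6: (x=7, y=1), (x=6, y=2), (x=5, y=3), (x=9, y=3), (x=4, y=4), (x=3, y=5), (x=2, y=6), (x=2, y=8)
  Distance 7: (x=7, y=0), (x=6, y=1), (x=5, y=2), (x=9, y=2), (x=4, y=3), (x=3, y=4), (x=2, y=5), (x=1, y=6), (x=1, y=8)
  Distance 8: (x=8, y=0), (x=5, y=1), (x=9, y=1), (x=4, y=2), (x=3, y=3), (x=1, y=5), (x=0, y=8)
  Distance 9: (x=5, y=0), (x=9, y=0), (x=4, y=1), (x=3, y=2), (x=2, y=3), (x=1, y=4), (x=0, y=5)
  Distance 10: (x=4, y=0), (x=3, y=1), (x=2, y=2), (x=1, y=3), (x=0, y=4)
  Distance 11: (x=3, y=0), (x=1, y=2), (x=0, y=3)
  Distance 12: (x=2, y=0)
  Distance 13: (x=1, y=0)
Total reachable: 72 (grid has 73 open cells total)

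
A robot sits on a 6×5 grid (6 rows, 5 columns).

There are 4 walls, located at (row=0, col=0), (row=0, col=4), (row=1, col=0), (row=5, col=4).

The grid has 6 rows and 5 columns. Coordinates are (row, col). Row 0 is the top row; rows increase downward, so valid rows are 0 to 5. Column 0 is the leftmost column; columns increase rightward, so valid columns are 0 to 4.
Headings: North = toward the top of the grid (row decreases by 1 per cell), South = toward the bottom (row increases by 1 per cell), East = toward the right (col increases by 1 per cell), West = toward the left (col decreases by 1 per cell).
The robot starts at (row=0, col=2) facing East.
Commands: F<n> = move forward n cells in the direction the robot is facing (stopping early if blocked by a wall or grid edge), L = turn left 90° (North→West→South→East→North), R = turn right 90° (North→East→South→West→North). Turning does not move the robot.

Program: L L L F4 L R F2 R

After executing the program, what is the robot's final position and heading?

Answer: Final position: (row=5, col=2), facing West

Derivation:
Start: (row=0, col=2), facing East
  L: turn left, now facing North
  L: turn left, now facing West
  L: turn left, now facing South
  F4: move forward 4, now at (row=4, col=2)
  L: turn left, now facing East
  R: turn right, now facing South
  F2: move forward 1/2 (blocked), now at (row=5, col=2)
  R: turn right, now facing West
Final: (row=5, col=2), facing West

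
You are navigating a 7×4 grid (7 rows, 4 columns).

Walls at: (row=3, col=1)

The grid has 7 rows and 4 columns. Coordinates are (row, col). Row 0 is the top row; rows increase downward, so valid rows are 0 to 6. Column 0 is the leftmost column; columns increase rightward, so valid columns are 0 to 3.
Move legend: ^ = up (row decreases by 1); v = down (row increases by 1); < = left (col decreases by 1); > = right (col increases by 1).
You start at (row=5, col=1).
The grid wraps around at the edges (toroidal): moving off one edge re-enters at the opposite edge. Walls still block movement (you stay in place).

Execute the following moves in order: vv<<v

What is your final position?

Start: (row=5, col=1)
  v (down): (row=5, col=1) -> (row=6, col=1)
  v (down): (row=6, col=1) -> (row=0, col=1)
  < (left): (row=0, col=1) -> (row=0, col=0)
  < (left): (row=0, col=0) -> (row=0, col=3)
  v (down): (row=0, col=3) -> (row=1, col=3)
Final: (row=1, col=3)

Answer: Final position: (row=1, col=3)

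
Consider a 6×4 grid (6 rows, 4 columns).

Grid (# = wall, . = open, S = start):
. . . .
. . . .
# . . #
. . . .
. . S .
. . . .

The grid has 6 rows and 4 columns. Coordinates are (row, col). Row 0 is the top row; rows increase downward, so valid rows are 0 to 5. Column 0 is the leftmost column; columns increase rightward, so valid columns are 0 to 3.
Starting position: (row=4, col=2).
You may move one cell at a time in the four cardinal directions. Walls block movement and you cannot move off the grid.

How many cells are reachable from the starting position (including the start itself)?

BFS flood-fill from (row=4, col=2):
  Distance 0: (row=4, col=2)
  Distance 1: (row=3, col=2), (row=4, col=1), (row=4, col=3), (row=5, col=2)
  Distance 2: (row=2, col=2), (row=3, col=1), (row=3, col=3), (row=4, col=0), (row=5, col=1), (row=5, col=3)
  Distance 3: (row=1, col=2), (row=2, col=1), (row=3, col=0), (row=5, col=0)
  Distance 4: (row=0, col=2), (row=1, col=1), (row=1, col=3)
  Distance 5: (row=0, col=1), (row=0, col=3), (row=1, col=0)
  Distance 6: (row=0, col=0)
Total reachable: 22 (grid has 22 open cells total)

Answer: Reachable cells: 22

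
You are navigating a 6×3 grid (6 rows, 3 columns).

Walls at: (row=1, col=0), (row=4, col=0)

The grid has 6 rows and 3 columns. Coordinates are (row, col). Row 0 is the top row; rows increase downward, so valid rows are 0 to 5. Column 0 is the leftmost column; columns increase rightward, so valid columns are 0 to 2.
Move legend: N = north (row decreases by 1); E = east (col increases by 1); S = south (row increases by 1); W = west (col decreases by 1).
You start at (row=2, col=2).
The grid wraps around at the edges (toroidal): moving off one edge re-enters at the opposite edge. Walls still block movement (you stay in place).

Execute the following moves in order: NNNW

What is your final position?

Answer: Final position: (row=5, col=1)

Derivation:
Start: (row=2, col=2)
  N (north): (row=2, col=2) -> (row=1, col=2)
  N (north): (row=1, col=2) -> (row=0, col=2)
  N (north): (row=0, col=2) -> (row=5, col=2)
  W (west): (row=5, col=2) -> (row=5, col=1)
Final: (row=5, col=1)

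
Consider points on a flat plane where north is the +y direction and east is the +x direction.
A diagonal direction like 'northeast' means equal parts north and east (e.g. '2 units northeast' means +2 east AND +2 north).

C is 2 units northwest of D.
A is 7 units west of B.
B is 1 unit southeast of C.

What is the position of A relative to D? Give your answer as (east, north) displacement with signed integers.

Place D at the origin (east=0, north=0).
  C is 2 units northwest of D: delta (east=-2, north=+2); C at (east=-2, north=2).
  B is 1 unit southeast of C: delta (east=+1, north=-1); B at (east=-1, north=1).
  A is 7 units west of B: delta (east=-7, north=+0); A at (east=-8, north=1).
Therefore A relative to D: (east=-8, north=1).

Answer: A is at (east=-8, north=1) relative to D.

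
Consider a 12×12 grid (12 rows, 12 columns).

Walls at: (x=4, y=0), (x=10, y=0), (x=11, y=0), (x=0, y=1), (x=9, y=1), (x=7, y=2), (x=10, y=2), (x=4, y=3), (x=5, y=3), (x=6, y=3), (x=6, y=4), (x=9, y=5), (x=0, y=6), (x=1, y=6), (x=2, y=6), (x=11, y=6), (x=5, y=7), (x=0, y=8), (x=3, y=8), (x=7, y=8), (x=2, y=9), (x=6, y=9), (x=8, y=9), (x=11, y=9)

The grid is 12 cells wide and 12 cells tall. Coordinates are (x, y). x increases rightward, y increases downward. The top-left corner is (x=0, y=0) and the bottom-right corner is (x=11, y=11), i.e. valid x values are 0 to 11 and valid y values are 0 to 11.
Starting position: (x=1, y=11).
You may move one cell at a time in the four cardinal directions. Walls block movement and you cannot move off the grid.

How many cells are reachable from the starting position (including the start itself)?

Answer: Reachable cells: 120

Derivation:
BFS flood-fill from (x=1, y=11):
  Distance 0: (x=1, y=11)
  Distance 1: (x=1, y=10), (x=0, y=11), (x=2, y=11)
  Distance 2: (x=1, y=9), (x=0, y=10), (x=2, y=10), (x=3, y=11)
  Distance 3: (x=1, y=8), (x=0, y=9), (x=3, y=10), (x=4, y=11)
  Distance 4: (x=1, y=7), (x=2, y=8), (x=3, y=9), (x=4, y=10), (x=5, y=11)
  Distance 5: (x=0, y=7), (x=2, y=7), (x=4, y=9), (x=5, y=10), (x=6, y=11)
  Distance 6: (x=3, y=7), (x=4, y=8), (x=5, y=9), (x=6, y=10), (x=7, y=11)
  Distance 7: (x=3, y=6), (x=4, y=7), (x=5, y=8), (x=7, y=10), (x=8, y=11)
  Distance 8: (x=3, y=5), (x=4, y=6), (x=6, y=8), (x=7, y=9), (x=8, y=10), (x=9, y=11)
  Distance 9: (x=3, y=4), (x=2, y=5), (x=4, y=5), (x=5, y=6), (x=6, y=7), (x=9, y=10), (x=10, y=11)
  Distance 10: (x=3, y=3), (x=2, y=4), (x=4, y=4), (x=1, y=5), (x=5, y=5), (x=6, y=6), (x=7, y=7), (x=9, y=9), (x=10, y=10), (x=11, y=11)
  Distance 11: (x=3, y=2), (x=2, y=3), (x=1, y=4), (x=5, y=4), (x=0, y=5), (x=6, y=5), (x=7, y=6), (x=8, y=7), (x=9, y=8), (x=10, y=9), (x=11, y=10)
  Distance 12: (x=3, y=1), (x=2, y=2), (x=4, y=2), (x=1, y=3), (x=0, y=4), (x=7, y=5), (x=8, y=6), (x=9, y=7), (x=8, y=8), (x=10, y=8)
  Distance 13: (x=3, y=0), (x=2, y=1), (x=4, y=1), (x=1, y=2), (x=5, y=2), (x=0, y=3), (x=7, y=4), (x=8, y=5), (x=9, y=6), (x=10, y=7), (x=11, y=8)
  Distance 14: (x=2, y=0), (x=1, y=1), (x=5, y=1), (x=0, y=2), (x=6, y=2), (x=7, y=3), (x=8, y=4), (x=10, y=6), (x=11, y=7)
  Distance 15: (x=1, y=0), (x=5, y=0), (x=6, y=1), (x=8, y=3), (x=9, y=4), (x=10, y=5)
  Distance 16: (x=0, y=0), (x=6, y=0), (x=7, y=1), (x=8, y=2), (x=9, y=3), (x=10, y=4), (x=11, y=5)
  Distance 17: (x=7, y=0), (x=8, y=1), (x=9, y=2), (x=10, y=3), (x=11, y=4)
  Distance 18: (x=8, y=0), (x=11, y=3)
  Distance 19: (x=9, y=0), (x=11, y=2)
  Distance 20: (x=11, y=1)
  Distance 21: (x=10, y=1)
Total reachable: 120 (grid has 120 open cells total)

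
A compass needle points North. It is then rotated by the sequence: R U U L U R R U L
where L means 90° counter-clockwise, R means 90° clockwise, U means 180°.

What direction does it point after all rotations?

Answer: Final heading: East

Derivation:
Start: North
  R (right (90° clockwise)) -> East
  U (U-turn (180°)) -> West
  U (U-turn (180°)) -> East
  L (left (90° counter-clockwise)) -> North
  U (U-turn (180°)) -> South
  R (right (90° clockwise)) -> West
  R (right (90° clockwise)) -> North
  U (U-turn (180°)) -> South
  L (left (90° counter-clockwise)) -> East
Final: East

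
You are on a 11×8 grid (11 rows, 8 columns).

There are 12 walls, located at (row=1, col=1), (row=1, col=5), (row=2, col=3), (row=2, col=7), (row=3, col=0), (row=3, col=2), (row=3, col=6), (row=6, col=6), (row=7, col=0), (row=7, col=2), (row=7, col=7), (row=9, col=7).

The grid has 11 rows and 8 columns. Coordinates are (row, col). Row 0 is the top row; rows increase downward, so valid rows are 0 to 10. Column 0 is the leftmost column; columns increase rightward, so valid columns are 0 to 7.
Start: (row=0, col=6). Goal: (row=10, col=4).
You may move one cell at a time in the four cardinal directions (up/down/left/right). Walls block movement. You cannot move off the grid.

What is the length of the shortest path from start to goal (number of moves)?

Answer: Shortest path length: 12

Derivation:
BFS from (row=0, col=6) until reaching (row=10, col=4):
  Distance 0: (row=0, col=6)
  Distance 1: (row=0, col=5), (row=0, col=7), (row=1, col=6)
  Distance 2: (row=0, col=4), (row=1, col=7), (row=2, col=6)
  Distance 3: (row=0, col=3), (row=1, col=4), (row=2, col=5)
  Distance 4: (row=0, col=2), (row=1, col=3), (row=2, col=4), (row=3, col=5)
  Distance 5: (row=0, col=1), (row=1, col=2), (row=3, col=4), (row=4, col=5)
  Distance 6: (row=0, col=0), (row=2, col=2), (row=3, col=3), (row=4, col=4), (row=4, col=6), (row=5, col=5)
  Distance 7: (row=1, col=0), (row=2, col=1), (row=4, col=3), (row=4, col=7), (row=5, col=4), (row=5, col=6), (row=6, col=5)
  Distance 8: (row=2, col=0), (row=3, col=1), (row=3, col=7), (row=4, col=2), (row=5, col=3), (row=5, col=7), (row=6, col=4), (row=7, col=5)
  Distance 9: (row=4, col=1), (row=5, col=2), (row=6, col=3), (row=6, col=7), (row=7, col=4), (row=7, col=6), (row=8, col=5)
  Distance 10: (row=4, col=0), (row=5, col=1), (row=6, col=2), (row=7, col=3), (row=8, col=4), (row=8, col=6), (row=9, col=5)
  Distance 11: (row=5, col=0), (row=6, col=1), (row=8, col=3), (row=8, col=7), (row=9, col=4), (row=9, col=6), (row=10, col=5)
  Distance 12: (row=6, col=0), (row=7, col=1), (row=8, col=2), (row=9, col=3), (row=10, col=4), (row=10, col=6)  <- goal reached here
One shortest path (12 moves): (row=0, col=6) -> (row=0, col=5) -> (row=0, col=4) -> (row=1, col=4) -> (row=2, col=4) -> (row=3, col=4) -> (row=4, col=4) -> (row=5, col=4) -> (row=6, col=4) -> (row=7, col=4) -> (row=8, col=4) -> (row=9, col=4) -> (row=10, col=4)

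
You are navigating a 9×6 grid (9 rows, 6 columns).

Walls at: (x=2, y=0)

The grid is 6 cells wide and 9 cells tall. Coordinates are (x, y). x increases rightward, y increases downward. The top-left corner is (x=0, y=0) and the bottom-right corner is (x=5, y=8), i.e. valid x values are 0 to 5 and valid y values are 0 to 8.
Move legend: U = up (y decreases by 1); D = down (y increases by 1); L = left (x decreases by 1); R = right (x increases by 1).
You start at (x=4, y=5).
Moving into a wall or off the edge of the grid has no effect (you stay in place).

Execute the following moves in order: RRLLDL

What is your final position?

Answer: Final position: (x=2, y=6)

Derivation:
Start: (x=4, y=5)
  R (right): (x=4, y=5) -> (x=5, y=5)
  R (right): blocked, stay at (x=5, y=5)
  L (left): (x=5, y=5) -> (x=4, y=5)
  L (left): (x=4, y=5) -> (x=3, y=5)
  D (down): (x=3, y=5) -> (x=3, y=6)
  L (left): (x=3, y=6) -> (x=2, y=6)
Final: (x=2, y=6)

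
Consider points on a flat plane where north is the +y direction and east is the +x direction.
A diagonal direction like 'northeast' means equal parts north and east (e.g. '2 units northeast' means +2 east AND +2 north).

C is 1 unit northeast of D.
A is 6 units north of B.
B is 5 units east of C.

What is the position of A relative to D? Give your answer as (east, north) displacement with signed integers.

Place D at the origin (east=0, north=0).
  C is 1 unit northeast of D: delta (east=+1, north=+1); C at (east=1, north=1).
  B is 5 units east of C: delta (east=+5, north=+0); B at (east=6, north=1).
  A is 6 units north of B: delta (east=+0, north=+6); A at (east=6, north=7).
Therefore A relative to D: (east=6, north=7).

Answer: A is at (east=6, north=7) relative to D.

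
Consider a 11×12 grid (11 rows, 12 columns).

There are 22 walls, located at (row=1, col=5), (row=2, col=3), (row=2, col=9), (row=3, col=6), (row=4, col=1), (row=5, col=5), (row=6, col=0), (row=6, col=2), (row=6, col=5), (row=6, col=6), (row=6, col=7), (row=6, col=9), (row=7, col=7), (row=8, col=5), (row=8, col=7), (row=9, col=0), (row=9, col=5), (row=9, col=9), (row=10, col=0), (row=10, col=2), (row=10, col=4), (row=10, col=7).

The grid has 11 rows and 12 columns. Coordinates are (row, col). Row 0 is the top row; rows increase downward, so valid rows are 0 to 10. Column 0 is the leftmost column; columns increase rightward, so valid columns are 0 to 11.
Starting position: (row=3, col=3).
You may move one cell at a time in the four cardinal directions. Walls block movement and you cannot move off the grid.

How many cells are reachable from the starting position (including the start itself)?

Answer: Reachable cells: 110

Derivation:
BFS flood-fill from (row=3, col=3):
  Distance 0: (row=3, col=3)
  Distance 1: (row=3, col=2), (row=3, col=4), (row=4, col=3)
  Distance 2: (row=2, col=2), (row=2, col=4), (row=3, col=1), (row=3, col=5), (row=4, col=2), (row=4, col=4), (row=5, col=3)
  Distance 3: (row=1, col=2), (row=1, col=4), (row=2, col=1), (row=2, col=5), (row=3, col=0), (row=4, col=5), (row=5, col=2), (row=5, col=4), (row=6, col=3)
  Distance 4: (row=0, col=2), (row=0, col=4), (row=1, col=1), (row=1, col=3), (row=2, col=0), (row=2, col=6), (row=4, col=0), (row=4, col=6), (row=5, col=1), (row=6, col=4), (row=7, col=3)
  Distance 5: (row=0, col=1), (row=0, col=3), (row=0, col=5), (row=1, col=0), (row=1, col=6), (row=2, col=7), (row=4, col=7), (row=5, col=0), (row=5, col=6), (row=6, col=1), (row=7, col=2), (row=7, col=4), (row=8, col=3)
  Distance 6: (row=0, col=0), (row=0, col=6), (row=1, col=7), (row=2, col=8), (row=3, col=7), (row=4, col=8), (row=5, col=7), (row=7, col=1), (row=7, col=5), (row=8, col=2), (row=8, col=4), (row=9, col=3)
  Distance 7: (row=0, col=7), (row=1, col=8), (row=3, col=8), (row=4, col=9), (row=5, col=8), (row=7, col=0), (row=7, col=6), (row=8, col=1), (row=9, col=2), (row=9, col=4), (row=10, col=3)
  Distance 8: (row=0, col=8), (row=1, col=9), (row=3, col=9), (row=4, col=10), (row=5, col=9), (row=6, col=8), (row=8, col=0), (row=8, col=6), (row=9, col=1)
  Distance 9: (row=0, col=9), (row=1, col=10), (row=3, col=10), (row=4, col=11), (row=5, col=10), (row=7, col=8), (row=9, col=6), (row=10, col=1)
  Distance 10: (row=0, col=10), (row=1, col=11), (row=2, col=10), (row=3, col=11), (row=5, col=11), (row=6, col=10), (row=7, col=9), (row=8, col=8), (row=9, col=7), (row=10, col=6)
  Distance 11: (row=0, col=11), (row=2, col=11), (row=6, col=11), (row=7, col=10), (row=8, col=9), (row=9, col=8), (row=10, col=5)
  Distance 12: (row=7, col=11), (row=8, col=10), (row=10, col=8)
  Distance 13: (row=8, col=11), (row=9, col=10), (row=10, col=9)
  Distance 14: (row=9, col=11), (row=10, col=10)
  Distance 15: (row=10, col=11)
Total reachable: 110 (grid has 110 open cells total)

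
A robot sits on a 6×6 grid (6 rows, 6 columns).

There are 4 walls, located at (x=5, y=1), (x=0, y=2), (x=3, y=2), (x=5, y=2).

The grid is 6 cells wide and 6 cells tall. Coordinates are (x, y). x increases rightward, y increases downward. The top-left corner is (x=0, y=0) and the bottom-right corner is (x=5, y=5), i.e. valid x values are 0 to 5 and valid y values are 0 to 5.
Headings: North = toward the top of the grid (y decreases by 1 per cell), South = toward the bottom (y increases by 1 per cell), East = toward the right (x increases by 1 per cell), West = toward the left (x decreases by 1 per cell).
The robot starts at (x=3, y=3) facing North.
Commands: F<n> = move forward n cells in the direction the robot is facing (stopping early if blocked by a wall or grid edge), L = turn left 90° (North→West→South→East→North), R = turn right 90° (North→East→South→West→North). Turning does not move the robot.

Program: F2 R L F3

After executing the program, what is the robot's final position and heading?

Answer: Final position: (x=3, y=3), facing North

Derivation:
Start: (x=3, y=3), facing North
  F2: move forward 0/2 (blocked), now at (x=3, y=3)
  R: turn right, now facing East
  L: turn left, now facing North
  F3: move forward 0/3 (blocked), now at (x=3, y=3)
Final: (x=3, y=3), facing North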